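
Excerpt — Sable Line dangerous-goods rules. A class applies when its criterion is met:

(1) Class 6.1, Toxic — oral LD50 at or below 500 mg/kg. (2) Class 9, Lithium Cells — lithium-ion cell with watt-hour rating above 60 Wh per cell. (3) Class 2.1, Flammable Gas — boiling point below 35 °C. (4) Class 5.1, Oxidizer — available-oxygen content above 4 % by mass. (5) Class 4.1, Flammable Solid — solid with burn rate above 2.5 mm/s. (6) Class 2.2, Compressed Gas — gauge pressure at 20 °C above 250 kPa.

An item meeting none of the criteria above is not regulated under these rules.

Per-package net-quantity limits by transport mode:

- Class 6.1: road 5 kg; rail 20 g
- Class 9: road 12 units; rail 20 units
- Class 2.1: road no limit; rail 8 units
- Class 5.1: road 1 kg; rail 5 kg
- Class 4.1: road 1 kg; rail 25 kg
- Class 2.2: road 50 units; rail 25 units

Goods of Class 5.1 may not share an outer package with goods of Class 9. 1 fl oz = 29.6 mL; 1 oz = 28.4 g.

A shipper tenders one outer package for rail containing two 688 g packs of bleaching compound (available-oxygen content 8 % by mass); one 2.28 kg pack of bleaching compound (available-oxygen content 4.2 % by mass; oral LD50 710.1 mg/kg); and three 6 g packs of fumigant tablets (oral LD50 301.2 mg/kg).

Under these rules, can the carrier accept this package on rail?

With available-oxygen content 8 % by mass (> 4 % by mass), the bleaching compound falls in Class 5.1.
Available-oxygen content 4.2 % by mass meets the Class 5.1 criterion (Oxidizer), so the bleaching compound is Class 5.1.
The fumigant tablets have oral LD50 301.2 mg/kg, which is ≤ 500 mg/kg, so they are Class 6.1 (Toxic).
Class 5.1 net quantity: (two 688 g packs = 1.376 kg) + 2.28 kg = 3.656 kg.
That is within the Class 5.1 rail limit of 5 kg.
Class 6.1 quantity: three 6 g packs = 18 g.
That is within the Class 6.1 rail limit of 20 g.
The segregation rule (Class 5.1 with Class 9) does not apply to Class 5.1 with Class 6.1.
Every hazard class is within its rail limit and no segregation rule is violated.

Yes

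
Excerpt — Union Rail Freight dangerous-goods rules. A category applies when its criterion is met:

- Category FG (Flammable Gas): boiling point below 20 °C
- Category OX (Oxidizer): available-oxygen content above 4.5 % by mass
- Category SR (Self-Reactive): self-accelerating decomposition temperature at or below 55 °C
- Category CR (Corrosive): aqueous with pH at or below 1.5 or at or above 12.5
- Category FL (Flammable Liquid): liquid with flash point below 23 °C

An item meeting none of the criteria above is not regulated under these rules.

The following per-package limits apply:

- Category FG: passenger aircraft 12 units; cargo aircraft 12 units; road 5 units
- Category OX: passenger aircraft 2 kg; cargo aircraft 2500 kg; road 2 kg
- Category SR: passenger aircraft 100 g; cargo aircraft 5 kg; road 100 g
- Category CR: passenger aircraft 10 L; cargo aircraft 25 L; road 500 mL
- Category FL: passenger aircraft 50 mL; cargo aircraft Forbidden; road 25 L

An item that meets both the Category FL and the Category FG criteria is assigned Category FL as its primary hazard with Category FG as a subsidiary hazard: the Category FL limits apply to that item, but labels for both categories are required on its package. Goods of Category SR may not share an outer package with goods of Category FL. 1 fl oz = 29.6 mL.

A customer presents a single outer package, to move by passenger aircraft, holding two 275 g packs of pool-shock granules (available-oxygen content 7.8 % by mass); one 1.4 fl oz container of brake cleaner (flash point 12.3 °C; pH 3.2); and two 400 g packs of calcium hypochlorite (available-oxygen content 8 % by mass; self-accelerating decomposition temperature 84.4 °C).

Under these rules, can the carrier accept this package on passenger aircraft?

Yes

The pool-shock granules have available-oxygen content 7.8 % by mass, which is > 4.5 % by mass, so they are Category OX (Oxidizer).
The brake cleaner has flash point 12.3 °C, which is < 23 °C, so it is Category FL (Flammable Liquid).
With available-oxygen content 8 % by mass (> 4.5 % by mass), the calcium hypochlorite falls in Category OX.
Category FL quantity: one 1.4 fl oz container = 41.44 mL.
41.44 mL is within the passenger aircraft limit of 50 mL for Category FL.
Category OX net quantity: (two 275 g packs = 550 g) + (two 400 g packs = 800 g) = 1.35 kg.
That is within the Category OX passenger aircraft limit of 2 kg.
The segregation rule (Category SR with Category FL) does not apply to Category FL with Category OX.
Every hazard category is within its passenger aircraft limit and no segregation rule is violated.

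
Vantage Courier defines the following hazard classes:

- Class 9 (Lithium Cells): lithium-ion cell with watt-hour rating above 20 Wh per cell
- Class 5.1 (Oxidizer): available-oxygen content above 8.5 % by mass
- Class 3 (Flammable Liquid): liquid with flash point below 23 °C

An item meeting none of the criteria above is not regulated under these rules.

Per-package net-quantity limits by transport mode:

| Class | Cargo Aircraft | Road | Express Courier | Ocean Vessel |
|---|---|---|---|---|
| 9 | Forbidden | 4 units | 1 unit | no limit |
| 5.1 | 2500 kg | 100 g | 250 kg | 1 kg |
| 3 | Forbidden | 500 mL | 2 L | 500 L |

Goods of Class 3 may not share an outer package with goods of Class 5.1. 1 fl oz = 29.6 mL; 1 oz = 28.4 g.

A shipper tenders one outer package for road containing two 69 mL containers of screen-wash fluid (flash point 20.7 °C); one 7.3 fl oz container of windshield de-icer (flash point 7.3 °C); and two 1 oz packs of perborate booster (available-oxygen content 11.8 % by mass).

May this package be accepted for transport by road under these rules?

No

Flash point 20.7 °C meets the Class 3 criterion (Flammable Liquid), so the screen-wash fluid is Class 3.
Windshield de-icer: flash point 7.3 °C < 23 °C → Class 3 (Flammable Liquid).
Perborate booster: available-oxygen content 11.8 % by mass > 8.5 % by mass → Class 5.1 (Oxidizer).
Total Class 3: (two 69 mL containers = 138 mL) + (one 7.3 fl oz container = 216.08 mL) = 354.08 mL.
354.08 mL ≤ 500 mL (road limit, Class 3) — within limit.
Class 5.1 quantity: two 1 oz packs = 56.8 g.
56.8 g ≤ 100 g (road limit, Class 5.1) — within limit.
Class 3 and Class 5.1 may not share an outer package.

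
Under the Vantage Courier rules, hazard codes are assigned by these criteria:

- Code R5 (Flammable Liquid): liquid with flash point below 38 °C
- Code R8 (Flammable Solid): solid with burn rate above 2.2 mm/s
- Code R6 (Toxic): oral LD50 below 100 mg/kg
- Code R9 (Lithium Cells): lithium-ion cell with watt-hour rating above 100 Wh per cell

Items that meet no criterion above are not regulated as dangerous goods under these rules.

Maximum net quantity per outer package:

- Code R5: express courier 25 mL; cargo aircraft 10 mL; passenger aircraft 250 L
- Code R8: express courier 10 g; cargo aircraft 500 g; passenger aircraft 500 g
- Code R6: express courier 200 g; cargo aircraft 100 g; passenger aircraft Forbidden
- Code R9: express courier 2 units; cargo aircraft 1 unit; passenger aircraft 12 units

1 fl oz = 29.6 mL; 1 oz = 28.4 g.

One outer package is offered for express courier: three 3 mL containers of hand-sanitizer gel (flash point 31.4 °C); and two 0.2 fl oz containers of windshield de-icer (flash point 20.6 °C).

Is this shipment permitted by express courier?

Hand-sanitizer gel: flash point 31.4 °C < 38 °C → Code R5 (Flammable Liquid).
Flash point 20.6 °C meets the Code R5 criterion (Flammable Liquid), so the windshield de-icer is Code R5.
Code R5 net quantity: (three 3 mL containers = 9 mL) + (two 0.2 fl oz containers = 11.84 mL) = 20.84 mL.
That is within the Code R5 express courier limit of 25 mL.

Yes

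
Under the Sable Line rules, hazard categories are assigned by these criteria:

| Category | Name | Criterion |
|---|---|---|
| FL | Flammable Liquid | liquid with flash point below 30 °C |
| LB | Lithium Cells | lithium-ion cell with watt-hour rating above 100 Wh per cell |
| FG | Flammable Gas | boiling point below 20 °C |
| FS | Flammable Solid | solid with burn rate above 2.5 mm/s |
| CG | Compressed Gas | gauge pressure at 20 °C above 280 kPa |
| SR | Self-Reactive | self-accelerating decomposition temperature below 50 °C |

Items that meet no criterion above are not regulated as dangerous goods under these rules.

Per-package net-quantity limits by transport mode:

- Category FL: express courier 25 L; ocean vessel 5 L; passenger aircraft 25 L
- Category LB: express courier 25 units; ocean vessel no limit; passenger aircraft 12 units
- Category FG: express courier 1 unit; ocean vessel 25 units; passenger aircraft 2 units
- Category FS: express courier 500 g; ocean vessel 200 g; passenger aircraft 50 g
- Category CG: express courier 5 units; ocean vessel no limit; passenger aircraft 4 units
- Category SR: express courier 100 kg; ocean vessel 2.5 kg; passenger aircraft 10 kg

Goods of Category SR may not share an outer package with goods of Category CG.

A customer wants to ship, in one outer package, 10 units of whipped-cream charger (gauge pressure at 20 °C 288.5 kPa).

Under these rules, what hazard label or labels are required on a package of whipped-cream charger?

The whipped-cream charger has gauge pressure at 20 °C 288.5 kPa, which is > 280 kPa, so it is Category CG (Compressed Gas).
Only the Category CG label is required.

Category CG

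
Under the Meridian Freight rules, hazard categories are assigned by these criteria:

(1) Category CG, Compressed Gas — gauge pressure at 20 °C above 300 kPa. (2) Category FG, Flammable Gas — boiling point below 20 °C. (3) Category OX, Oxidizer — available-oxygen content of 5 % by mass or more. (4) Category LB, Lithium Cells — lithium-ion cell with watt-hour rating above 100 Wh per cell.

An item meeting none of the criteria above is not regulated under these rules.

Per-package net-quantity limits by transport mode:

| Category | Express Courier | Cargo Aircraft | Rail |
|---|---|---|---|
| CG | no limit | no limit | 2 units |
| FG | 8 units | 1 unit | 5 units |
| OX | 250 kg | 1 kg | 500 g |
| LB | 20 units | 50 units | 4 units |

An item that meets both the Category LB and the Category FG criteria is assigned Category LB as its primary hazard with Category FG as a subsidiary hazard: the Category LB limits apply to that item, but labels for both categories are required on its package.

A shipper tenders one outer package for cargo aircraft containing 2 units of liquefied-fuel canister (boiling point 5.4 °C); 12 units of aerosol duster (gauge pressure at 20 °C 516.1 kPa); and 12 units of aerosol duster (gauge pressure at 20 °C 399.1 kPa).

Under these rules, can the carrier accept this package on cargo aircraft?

With boiling point 5.4 °C (< 20 °C), the liquefied-fuel canister falls in Category FG.
The aerosol duster has gauge pressure at 20 °C 516.1 kPa, which is > 300 kPa, so it is Category CG (Compressed Gas).
Gauge pressure at 20 °C 399.1 kPa meets the Category CG criterion (Compressed Gas), so the aerosol duster is Category CG.
Category FG quantity: 2 units.
2 units > 1 unit (cargo aircraft limit, Category FG) — over the limit.
Category CG net quantity: 12 units + 12 units = 24 units.
Category CG has no per-package limit by cargo aircraft.

No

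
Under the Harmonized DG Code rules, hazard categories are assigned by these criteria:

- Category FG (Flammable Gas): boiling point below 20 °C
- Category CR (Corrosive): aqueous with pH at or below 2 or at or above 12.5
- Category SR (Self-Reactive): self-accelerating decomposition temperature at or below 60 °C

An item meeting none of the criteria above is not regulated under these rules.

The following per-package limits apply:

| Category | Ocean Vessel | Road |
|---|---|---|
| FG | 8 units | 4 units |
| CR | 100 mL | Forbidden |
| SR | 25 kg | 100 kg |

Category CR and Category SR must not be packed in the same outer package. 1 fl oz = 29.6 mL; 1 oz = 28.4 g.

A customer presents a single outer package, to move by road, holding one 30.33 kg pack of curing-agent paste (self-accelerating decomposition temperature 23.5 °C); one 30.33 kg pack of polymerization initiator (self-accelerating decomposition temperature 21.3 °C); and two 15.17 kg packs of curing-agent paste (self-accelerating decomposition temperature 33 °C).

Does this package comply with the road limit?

Yes

The curing-agent paste has self-accelerating decomposition temperature 23.5 °C, which is ≤ 60 °C, so it is Category SR (Self-Reactive).
Polymerization initiator: self-accelerating decomposition temperature 21.3 °C ≤ 60 °C → Category SR (Self-Reactive).
Curing-agent paste: self-accelerating decomposition temperature 33 °C ≤ 60 °C → Category SR (Self-Reactive).
Category SR net quantity: 30.33 kg + 30.33 kg + (two 15.17 kg packs = 30.34 kg) = 91 kg.
That is within the Category SR road limit of 100 kg.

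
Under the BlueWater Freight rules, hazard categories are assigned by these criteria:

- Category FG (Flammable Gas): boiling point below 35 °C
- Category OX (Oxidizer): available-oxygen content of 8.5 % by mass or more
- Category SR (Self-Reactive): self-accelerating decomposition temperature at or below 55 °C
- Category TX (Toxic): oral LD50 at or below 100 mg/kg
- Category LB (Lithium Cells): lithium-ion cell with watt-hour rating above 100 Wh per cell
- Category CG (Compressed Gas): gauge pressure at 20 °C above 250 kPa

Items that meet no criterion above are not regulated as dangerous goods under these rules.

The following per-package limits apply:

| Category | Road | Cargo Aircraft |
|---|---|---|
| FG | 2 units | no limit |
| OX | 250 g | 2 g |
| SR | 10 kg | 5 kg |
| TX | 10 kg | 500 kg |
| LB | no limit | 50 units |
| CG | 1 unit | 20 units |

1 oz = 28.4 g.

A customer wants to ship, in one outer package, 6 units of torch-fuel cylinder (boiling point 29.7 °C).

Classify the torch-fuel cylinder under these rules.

Category FG

With boiling point 29.7 °C (< 35 °C), the torch-fuel cylinder falls in Category FG.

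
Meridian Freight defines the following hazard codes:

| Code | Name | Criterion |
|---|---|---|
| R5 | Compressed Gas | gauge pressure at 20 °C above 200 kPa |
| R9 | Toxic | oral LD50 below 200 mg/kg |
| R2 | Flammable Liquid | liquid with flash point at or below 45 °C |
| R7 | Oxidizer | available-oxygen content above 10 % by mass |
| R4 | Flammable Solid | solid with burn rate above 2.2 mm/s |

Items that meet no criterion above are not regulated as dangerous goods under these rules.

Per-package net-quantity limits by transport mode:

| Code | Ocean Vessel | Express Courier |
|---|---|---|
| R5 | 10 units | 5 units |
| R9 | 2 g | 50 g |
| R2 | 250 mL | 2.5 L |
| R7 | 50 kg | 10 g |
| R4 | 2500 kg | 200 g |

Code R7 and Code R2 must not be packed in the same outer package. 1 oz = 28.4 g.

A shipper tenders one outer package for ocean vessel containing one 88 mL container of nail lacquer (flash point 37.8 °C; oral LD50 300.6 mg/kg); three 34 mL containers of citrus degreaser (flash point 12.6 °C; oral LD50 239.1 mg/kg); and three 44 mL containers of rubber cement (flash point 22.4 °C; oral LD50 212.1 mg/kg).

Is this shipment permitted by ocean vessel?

The nail lacquer has flash point 37.8 °C, which is ≤ 45 °C, so it is Code R2 (Flammable Liquid).
The citrus degreaser has flash point 12.6 °C, which is ≤ 45 °C, so it is Code R2 (Flammable Liquid).
The rubber cement has flash point 22.4 °C, which is ≤ 45 °C, so it is Code R2 (Flammable Liquid).
Code R2 net quantity: 88 mL + (three 34 mL containers = 102 mL) + (three 44 mL containers = 132 mL) = 322 mL.
322 mL exceeds the ocean vessel limit of 250 mL for Code R2.

No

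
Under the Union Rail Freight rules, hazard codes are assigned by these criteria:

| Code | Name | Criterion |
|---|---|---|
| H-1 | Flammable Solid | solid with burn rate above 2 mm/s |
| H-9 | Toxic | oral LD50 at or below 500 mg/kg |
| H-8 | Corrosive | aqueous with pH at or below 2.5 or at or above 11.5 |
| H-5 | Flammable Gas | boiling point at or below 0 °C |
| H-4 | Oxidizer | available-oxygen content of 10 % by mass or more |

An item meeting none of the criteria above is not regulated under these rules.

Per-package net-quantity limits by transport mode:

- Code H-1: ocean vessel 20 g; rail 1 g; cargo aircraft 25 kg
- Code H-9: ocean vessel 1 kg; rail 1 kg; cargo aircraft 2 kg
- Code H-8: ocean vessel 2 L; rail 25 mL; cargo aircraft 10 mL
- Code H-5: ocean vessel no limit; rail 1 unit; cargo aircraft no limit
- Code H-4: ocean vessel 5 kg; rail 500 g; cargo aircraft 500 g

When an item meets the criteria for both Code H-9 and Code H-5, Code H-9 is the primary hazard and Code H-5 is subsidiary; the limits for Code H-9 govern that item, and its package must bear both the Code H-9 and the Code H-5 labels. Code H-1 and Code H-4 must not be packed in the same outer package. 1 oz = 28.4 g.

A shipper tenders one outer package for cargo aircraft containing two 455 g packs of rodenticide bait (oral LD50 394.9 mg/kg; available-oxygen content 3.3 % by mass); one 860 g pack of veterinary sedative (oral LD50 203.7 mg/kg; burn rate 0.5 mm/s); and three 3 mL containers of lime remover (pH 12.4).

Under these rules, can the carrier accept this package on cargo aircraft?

The rodenticide bait has oral LD50 394.9 mg/kg, which is ≤ 500 mg/kg, so it is Code H-9 (Toxic).
The veterinary sedative has oral LD50 203.7 mg/kg, which is ≤ 500 mg/kg, so it is Code H-9 (Toxic).
The lime remover has pH 12.4, which is ≥ 11.5, so it is Code H-8 (Corrosive).
Code H-9 net quantity: (two 455 g packs = 910 g) + 860 g = 1.77 kg.
1.77 kg ≤ 2 kg (cargo aircraft limit, Code H-9) — within limit.
Code H-8 quantity: three 3 mL containers = 9 mL.
9 mL ≤ 10 mL (cargo aircraft limit, Code H-8) — within limit.
The segregation rule (Code H-1 with Code H-4) does not apply to Code H-9 with Code H-8.
Every hazard code is within its cargo aircraft limit and no segregation rule is violated.

Yes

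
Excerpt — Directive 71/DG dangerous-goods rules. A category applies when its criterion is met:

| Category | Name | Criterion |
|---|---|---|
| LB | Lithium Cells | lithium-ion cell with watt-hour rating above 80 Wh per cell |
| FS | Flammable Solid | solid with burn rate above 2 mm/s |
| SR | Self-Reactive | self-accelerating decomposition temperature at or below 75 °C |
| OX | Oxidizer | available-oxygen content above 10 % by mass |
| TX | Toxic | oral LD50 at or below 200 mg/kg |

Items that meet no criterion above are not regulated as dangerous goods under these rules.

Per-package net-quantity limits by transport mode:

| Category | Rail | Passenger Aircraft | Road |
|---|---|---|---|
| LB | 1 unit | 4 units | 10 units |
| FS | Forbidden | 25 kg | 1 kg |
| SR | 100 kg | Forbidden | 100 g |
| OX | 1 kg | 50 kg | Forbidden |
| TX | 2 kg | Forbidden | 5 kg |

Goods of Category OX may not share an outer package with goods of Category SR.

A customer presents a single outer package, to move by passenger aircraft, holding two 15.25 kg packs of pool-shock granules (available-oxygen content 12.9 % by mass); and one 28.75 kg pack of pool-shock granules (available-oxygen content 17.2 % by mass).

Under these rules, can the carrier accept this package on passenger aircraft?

No

The pool-shock granules have available-oxygen content 12.9 % by mass, which is > 10 % by mass, so they are Category OX (Oxidizer).
Pool-shock granules: available-oxygen content 17.2 % by mass > 10 % by mass → Category OX (Oxidizer).
Total Category OX: (two 15.25 kg packs = 30.5 kg) + 28.75 kg = 59.25 kg.
That exceeds the Category OX passenger aircraft limit of 50 kg.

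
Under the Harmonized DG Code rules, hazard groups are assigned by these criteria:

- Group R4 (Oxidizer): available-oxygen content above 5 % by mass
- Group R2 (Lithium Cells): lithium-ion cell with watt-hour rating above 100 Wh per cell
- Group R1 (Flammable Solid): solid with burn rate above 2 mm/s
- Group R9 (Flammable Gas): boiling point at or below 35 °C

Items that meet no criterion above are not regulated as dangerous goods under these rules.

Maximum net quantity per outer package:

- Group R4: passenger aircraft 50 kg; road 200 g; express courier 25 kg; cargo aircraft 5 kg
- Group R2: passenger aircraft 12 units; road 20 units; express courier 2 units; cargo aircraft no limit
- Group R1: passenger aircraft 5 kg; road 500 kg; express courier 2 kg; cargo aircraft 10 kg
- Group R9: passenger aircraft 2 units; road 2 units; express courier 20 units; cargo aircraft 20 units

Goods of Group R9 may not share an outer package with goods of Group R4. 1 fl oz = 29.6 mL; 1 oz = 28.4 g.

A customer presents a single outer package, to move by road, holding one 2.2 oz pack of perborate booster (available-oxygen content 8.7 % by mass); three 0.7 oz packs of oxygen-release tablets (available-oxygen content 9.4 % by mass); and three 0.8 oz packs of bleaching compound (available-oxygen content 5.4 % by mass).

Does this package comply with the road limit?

With available-oxygen content 8.7 % by mass (> 5 % by mass), the perborate booster falls in Group R4.
With available-oxygen content 9.4 % by mass (> 5 % by mass), the oxygen-release tablets fall in Group R4.
With available-oxygen content 5.4 % by mass (> 5 % by mass), the bleaching compound falls in Group R4.
Total Group R4: (one 2.2 oz pack = 62.48 g) + (three 0.7 oz packs = 59.64 g) + (three 0.8 oz packs = 68.16 g) = 190.28 g.
That is within the Group R4 road limit of 200 g.

Yes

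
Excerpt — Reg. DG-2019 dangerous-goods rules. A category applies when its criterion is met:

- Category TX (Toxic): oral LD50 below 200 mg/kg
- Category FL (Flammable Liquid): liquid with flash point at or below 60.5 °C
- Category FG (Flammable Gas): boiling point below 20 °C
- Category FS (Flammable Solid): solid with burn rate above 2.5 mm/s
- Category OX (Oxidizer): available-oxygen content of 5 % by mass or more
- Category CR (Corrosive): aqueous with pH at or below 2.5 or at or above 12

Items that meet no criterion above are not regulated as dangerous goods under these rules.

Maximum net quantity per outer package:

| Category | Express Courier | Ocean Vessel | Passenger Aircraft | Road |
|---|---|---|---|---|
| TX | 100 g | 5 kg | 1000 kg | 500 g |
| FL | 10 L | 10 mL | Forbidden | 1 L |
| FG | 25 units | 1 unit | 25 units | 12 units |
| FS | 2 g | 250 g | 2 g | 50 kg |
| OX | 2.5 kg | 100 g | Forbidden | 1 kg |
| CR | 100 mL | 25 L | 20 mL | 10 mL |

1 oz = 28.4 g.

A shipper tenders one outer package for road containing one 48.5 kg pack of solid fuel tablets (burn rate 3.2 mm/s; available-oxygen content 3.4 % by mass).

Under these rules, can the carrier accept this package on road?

With burn rate 3.2 mm/s (> 2.5 mm/s), the solid fuel tablets fall in Category FS.
Category FS quantity: 48.5 kg.
48.5 kg is within the road limit of 50 kg for Category FS.

Yes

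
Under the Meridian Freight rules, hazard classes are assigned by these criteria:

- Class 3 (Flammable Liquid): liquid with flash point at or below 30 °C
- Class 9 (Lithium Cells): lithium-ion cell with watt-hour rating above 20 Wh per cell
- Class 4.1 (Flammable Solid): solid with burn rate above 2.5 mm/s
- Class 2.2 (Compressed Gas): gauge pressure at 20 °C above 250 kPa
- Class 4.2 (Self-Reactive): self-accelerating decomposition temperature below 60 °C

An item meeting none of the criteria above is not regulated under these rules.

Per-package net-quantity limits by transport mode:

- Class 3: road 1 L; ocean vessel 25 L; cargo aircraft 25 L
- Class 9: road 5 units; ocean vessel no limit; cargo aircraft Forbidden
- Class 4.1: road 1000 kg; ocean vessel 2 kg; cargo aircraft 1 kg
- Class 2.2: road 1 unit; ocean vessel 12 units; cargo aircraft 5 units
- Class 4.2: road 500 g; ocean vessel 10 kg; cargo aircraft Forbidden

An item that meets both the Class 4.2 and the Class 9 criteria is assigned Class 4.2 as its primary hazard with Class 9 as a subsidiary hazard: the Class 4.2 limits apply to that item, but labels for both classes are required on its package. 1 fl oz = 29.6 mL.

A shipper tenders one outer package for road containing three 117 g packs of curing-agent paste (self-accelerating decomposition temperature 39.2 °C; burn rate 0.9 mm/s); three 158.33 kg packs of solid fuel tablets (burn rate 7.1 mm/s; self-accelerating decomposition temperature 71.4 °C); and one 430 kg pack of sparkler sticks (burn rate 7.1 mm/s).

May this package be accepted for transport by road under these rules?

Yes

Self-accelerating decomposition temperature 39.2 °C meets the Class 4.2 criterion (Self-Reactive), so the curing-agent paste is Class 4.2.
The solid fuel tablets have burn rate 7.1 mm/s, which is > 2.5 mm/s, so they are Class 4.1 (Flammable Solid).
With burn rate 7.1 mm/s (> 2.5 mm/s), the sparkler sticks fall in Class 4.1.
Class 4.1 net quantity: (three 158.33 kg packs = 474.99 kg) + 430 kg = 904.99 kg.
904.99 kg ≤ 1000 kg (road limit, Class 4.1) — within limit.
Class 4.2 quantity: three 117 g packs = 351 g.
That is within the Class 4.2 road limit of 500 g.
Every hazard class is within its road limit and no segregation rule is violated.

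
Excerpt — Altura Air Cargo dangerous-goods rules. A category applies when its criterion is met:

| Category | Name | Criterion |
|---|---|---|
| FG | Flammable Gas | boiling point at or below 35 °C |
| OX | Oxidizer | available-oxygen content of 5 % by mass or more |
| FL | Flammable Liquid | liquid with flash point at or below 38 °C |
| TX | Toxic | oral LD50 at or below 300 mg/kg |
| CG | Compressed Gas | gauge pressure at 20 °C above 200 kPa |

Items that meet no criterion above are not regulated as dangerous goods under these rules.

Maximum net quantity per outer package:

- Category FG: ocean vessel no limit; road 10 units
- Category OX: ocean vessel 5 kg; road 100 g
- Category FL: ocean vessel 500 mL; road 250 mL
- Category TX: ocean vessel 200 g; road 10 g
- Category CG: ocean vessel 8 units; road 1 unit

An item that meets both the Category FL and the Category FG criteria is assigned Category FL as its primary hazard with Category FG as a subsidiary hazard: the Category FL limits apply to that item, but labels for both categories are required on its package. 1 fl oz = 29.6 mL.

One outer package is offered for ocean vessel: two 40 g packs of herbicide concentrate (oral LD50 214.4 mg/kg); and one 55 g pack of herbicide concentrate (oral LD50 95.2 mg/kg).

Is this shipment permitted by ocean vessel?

Yes

With oral LD50 214.4 mg/kg (≤ 300 mg/kg), the herbicide concentrate falls in Category TX.
With oral LD50 95.2 mg/kg (≤ 300 mg/kg), the herbicide concentrate falls in Category TX.
Category TX net quantity: (two 40 g packs = 80 g) + 55 g = 135 g.
135 g ≤ 200 g (ocean vessel limit, Category TX) — within limit.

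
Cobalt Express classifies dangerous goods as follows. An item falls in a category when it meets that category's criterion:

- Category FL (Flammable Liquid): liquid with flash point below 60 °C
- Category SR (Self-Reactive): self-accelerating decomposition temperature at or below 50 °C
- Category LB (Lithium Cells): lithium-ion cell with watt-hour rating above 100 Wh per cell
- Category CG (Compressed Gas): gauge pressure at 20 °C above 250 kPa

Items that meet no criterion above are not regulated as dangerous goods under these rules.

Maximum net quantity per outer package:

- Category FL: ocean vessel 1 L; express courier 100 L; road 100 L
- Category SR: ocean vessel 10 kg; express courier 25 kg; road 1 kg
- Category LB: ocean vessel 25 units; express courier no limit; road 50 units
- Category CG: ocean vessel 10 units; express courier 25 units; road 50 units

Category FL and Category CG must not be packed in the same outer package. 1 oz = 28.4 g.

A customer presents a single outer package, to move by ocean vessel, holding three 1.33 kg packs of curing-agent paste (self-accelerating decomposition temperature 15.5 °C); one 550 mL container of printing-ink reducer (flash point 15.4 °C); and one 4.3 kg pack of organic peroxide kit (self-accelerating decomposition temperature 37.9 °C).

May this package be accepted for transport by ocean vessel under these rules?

Yes

Self-accelerating decomposition temperature 15.5 °C meets the Category SR criterion (Self-Reactive), so the curing-agent paste is Category SR.
With flash point 15.4 °C (< 60 °C), the printing-ink reducer falls in Category FL.
The organic peroxide kit has self-accelerating decomposition temperature 37.9 °C, which is ≤ 50 °C, so it is Category SR (Self-Reactive).
Total Category SR: (three 1.33 kg packs = 3.99 kg) + 4.3 kg = 8.29 kg.
8.29 kg is within the ocean vessel limit of 10 kg for Category SR.
Category FL quantity: 550 mL.
550 mL ≤ 1 L (ocean vessel limit, Category FL) — within limit.
The segregation rule (Category FL with Category CG) does not apply to Category SR with Category FL.
Every hazard category is within its ocean vessel limit and no segregation rule is violated.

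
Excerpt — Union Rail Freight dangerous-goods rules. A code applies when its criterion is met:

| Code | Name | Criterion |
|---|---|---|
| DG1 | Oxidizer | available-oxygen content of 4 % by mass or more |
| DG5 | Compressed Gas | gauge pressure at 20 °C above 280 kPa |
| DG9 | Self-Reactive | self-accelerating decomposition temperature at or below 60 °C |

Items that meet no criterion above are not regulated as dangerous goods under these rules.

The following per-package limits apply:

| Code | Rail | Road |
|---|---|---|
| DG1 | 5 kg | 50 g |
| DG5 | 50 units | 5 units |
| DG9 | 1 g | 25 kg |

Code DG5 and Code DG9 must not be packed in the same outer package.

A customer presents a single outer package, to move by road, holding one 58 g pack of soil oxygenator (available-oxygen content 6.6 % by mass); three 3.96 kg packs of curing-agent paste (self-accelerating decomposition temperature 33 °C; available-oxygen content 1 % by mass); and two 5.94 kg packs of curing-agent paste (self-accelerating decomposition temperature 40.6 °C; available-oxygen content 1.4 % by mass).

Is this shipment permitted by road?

No

Soil oxygenator: available-oxygen content 6.6 % by mass ≥ 4 % by mass → Code DG1 (Oxidizer).
With self-accelerating decomposition temperature 33 °C (≤ 60 °C), the curing-agent paste falls in Code DG9.
Self-accelerating decomposition temperature 40.6 °C meets the Code DG9 criterion (Self-Reactive), so the curing-agent paste is Code DG9.
Total Code DG9: (three 3.96 kg packs = 11.88 kg) + (two 5.94 kg packs = 11.88 kg) = 23.76 kg.
23.76 kg ≤ 25 kg (road limit, Code DG9) — within limit.
Code DG1 quantity: 58 g.
That exceeds the Code DG1 road limit of 50 g.
The segregation rule (Code DG5 with Code DG9) does not apply to Code DG9 with Code DG1.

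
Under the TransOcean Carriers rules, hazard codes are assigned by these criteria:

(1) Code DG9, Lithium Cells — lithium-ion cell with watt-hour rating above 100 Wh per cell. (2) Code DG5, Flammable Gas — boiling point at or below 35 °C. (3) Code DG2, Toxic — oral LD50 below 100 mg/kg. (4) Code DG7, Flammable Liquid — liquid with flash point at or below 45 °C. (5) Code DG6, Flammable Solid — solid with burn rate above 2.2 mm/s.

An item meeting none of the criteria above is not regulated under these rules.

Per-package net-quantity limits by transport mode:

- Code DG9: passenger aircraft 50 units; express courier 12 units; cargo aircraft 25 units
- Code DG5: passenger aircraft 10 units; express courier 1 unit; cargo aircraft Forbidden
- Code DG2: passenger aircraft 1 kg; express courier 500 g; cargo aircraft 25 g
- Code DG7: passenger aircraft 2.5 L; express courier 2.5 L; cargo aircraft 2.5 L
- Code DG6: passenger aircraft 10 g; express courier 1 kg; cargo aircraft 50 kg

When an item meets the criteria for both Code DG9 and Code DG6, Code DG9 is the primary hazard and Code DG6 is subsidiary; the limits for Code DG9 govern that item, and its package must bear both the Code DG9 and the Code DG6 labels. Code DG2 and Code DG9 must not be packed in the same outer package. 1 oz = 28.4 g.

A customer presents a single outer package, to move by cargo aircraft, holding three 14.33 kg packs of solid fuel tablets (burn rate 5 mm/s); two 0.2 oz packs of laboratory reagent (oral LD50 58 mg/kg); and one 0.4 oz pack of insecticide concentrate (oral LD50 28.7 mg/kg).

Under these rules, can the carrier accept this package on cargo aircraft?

Yes

The solid fuel tablets have burn rate 5 mm/s, which is > 2.2 mm/s, so they are Code DG6 (Flammable Solid).
Laboratory reagent: oral LD50 58 mg/kg < 100 mg/kg → Code DG2 (Toxic).
The insecticide concentrate has oral LD50 28.7 mg/kg, which is < 100 mg/kg, so it is Code DG2 (Toxic).
Total Code DG2: (two 0.2 oz packs = 11.36 g) + (one 0.4 oz pack = 11.36 g) = 22.72 g.
22.72 g ≤ 25 g (cargo aircraft limit, Code DG2) — within limit.
Code DG6 quantity: three 14.33 kg packs = 42.99 kg.
That is within the Code DG6 cargo aircraft limit of 50 kg.
The segregation rule (Code DG2 with Code DG9) does not apply to Code DG2 with Code DG6.
Every hazard code is within its cargo aircraft limit and no segregation rule is violated.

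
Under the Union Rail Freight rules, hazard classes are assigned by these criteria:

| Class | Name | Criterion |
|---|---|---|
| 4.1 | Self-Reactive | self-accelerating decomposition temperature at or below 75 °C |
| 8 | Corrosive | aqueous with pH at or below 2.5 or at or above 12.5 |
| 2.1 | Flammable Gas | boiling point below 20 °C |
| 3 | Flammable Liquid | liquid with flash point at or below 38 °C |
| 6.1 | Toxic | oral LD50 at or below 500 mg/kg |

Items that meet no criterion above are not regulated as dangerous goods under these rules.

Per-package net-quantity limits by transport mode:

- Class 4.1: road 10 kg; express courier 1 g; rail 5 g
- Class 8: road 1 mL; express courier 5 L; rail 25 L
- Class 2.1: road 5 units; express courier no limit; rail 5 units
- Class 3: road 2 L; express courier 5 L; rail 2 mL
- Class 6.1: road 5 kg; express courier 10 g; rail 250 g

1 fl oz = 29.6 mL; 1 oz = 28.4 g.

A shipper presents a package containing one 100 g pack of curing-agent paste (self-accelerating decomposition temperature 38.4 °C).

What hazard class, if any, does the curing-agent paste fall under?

The curing-agent paste has self-accelerating decomposition temperature 38.4 °C, which is ≤ 75 °C, so it is Class 4.1 (Self-Reactive).

Class 4.1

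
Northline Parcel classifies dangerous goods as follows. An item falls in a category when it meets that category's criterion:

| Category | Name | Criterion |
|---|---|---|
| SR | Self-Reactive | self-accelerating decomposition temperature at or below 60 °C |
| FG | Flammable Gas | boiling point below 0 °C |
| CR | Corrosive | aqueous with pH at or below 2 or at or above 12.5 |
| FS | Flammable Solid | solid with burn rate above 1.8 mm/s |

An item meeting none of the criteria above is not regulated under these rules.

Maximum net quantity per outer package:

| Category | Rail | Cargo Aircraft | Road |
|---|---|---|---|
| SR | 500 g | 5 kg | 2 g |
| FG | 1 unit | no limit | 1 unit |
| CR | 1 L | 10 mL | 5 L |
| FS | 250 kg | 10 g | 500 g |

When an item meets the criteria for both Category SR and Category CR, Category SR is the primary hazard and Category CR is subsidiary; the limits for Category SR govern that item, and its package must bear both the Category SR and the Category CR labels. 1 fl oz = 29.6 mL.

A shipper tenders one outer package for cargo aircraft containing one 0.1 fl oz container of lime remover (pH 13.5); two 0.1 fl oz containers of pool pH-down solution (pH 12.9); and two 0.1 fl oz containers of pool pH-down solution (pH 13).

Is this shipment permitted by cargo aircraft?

No

With pH 13.5 (≥ 12.5), the lime remover falls in Category CR.
With pH 12.9 (≥ 12.5), the pool pH-down solution falls in Category CR.
pH 13 meets the Category CR criterion (Corrosive), so the pool pH-down solution is Category CR.
Category CR net quantity: (one 0.1 fl oz container = 2.96 mL) + (two 0.1 fl oz containers = 5.92 mL) + (two 0.1 fl oz containers = 5.92 mL) = 14.8 mL.
That exceeds the Category CR cargo aircraft limit of 10 mL.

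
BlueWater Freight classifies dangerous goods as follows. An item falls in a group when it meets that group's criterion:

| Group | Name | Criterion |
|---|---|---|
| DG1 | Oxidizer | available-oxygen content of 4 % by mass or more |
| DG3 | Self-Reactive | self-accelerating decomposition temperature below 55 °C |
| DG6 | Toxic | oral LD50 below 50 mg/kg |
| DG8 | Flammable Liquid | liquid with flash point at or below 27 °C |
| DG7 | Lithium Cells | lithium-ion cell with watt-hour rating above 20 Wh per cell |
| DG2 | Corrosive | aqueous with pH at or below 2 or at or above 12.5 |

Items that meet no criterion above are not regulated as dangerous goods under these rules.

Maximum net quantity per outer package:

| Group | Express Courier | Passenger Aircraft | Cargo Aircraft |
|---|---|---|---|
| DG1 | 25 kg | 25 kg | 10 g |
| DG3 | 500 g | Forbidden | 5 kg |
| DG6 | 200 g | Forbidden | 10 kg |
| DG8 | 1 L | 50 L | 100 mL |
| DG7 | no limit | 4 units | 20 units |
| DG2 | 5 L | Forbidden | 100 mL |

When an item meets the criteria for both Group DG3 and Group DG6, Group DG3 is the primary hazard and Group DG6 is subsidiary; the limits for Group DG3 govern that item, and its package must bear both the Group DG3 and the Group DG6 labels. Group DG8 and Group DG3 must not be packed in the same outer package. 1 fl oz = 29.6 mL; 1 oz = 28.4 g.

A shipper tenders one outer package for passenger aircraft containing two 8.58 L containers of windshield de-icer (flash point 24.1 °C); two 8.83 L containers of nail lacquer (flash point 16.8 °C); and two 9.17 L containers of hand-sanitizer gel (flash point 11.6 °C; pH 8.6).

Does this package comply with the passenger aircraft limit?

No

The windshield de-icer has flash point 24.1 °C, which is ≤ 27 °C, so it is Group DG8 (Flammable Liquid).
Nail lacquer: flash point 16.8 °C ≤ 27 °C → Group DG8 (Flammable Liquid).
With flash point 11.6 °C (≤ 27 °C), the hand-sanitizer gel falls in Group DG8.
Group DG8 net quantity: (two 8.58 L containers = 17.16 L) + (two 8.83 L containers = 17.66 L) + (two 9.17 L containers = 18.34 L) = 53.16 L.
53.16 L exceeds the passenger aircraft limit of 50 L for Group DG8.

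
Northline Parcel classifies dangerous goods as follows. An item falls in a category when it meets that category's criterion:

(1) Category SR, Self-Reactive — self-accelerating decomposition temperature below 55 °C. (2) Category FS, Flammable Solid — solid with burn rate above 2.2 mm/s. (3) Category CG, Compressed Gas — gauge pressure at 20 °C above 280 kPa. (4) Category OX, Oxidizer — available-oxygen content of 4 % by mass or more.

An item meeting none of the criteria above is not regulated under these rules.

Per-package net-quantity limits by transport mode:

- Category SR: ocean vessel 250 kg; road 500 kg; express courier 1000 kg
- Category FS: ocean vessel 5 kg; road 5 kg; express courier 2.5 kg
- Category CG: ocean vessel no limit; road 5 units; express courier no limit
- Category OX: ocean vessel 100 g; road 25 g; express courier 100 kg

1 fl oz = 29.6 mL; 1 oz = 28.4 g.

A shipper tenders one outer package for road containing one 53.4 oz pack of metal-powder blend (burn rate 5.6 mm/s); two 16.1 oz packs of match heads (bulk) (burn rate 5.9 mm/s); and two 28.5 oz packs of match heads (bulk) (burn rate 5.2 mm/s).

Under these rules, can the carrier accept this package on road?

The metal-powder blend has burn rate 5.6 mm/s, which is > 2.2 mm/s, so it is Category FS (Flammable Solid).
With burn rate 5.9 mm/s (> 2.2 mm/s), the match heads (bulk) fall in Category FS.
Match heads (bulk): burn rate 5.2 mm/s > 2.2 mm/s → Category FS (Flammable Solid).
Total Category FS: (one 53.4 oz pack = 1516.56 g) + (two 16.1 oz packs = 914.48 g) + (two 28.5 oz packs = 1618.8 g) = 4049.84 g.
4049.84 g ≤ 5 kg (road limit, Category FS) — within limit.

Yes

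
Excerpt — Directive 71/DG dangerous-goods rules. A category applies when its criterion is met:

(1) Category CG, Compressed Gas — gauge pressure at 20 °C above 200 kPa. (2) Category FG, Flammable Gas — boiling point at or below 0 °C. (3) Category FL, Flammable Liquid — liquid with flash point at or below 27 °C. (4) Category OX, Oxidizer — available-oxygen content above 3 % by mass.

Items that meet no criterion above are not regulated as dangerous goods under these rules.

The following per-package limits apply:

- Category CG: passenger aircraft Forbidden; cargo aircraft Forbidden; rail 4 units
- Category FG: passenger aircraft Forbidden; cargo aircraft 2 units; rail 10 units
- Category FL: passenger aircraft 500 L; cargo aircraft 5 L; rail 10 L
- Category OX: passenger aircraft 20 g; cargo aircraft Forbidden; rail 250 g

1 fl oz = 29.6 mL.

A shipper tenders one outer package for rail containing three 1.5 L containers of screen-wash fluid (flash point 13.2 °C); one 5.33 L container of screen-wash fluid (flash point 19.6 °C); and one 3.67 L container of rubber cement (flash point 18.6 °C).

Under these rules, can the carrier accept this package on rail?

No

Screen-wash fluid: flash point 13.2 °C ≤ 27 °C → Category FL (Flammable Liquid).
Screen-wash fluid: flash point 19.6 °C ≤ 27 °C → Category FL (Flammable Liquid).
With flash point 18.6 °C (≤ 27 °C), the rubber cement falls in Category FL.
Category FL net quantity: (three 1.5 L containers = 4.5 L) + 5.33 L + 3.67 L = 13.5 L.
13.5 L > 10 L (rail limit, Category FL) — over the limit.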